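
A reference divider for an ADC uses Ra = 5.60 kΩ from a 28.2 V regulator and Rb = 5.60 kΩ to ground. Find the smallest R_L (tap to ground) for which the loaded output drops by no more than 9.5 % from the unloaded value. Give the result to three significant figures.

Output resistance R_th = Ra‖Rb = (5.60 × 5.60)/11.20 = 2.800 kΩ.
The fractional drop is R_th/(R_th + R_L); requiring this ≤ 0.0950 gives R_L ≥ R_th(1/0.0950 − 1) = 2.800 × 9.526 = 26.7 kΩ.

R_L(min) ≈ 26.7 kΩ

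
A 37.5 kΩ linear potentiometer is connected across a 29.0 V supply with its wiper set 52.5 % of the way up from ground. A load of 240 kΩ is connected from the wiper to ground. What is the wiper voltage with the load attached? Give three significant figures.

The wiper splits the pot into (1−α)R = 17.81 kΩ above and αR = 19.69 kΩ below.
Lower section ‖ load = 18.19 kΩ.
V_wiper = 29.0 × 18.19/(17.81 + 18.19) = 14.7 V.

V ≈ 14.7 V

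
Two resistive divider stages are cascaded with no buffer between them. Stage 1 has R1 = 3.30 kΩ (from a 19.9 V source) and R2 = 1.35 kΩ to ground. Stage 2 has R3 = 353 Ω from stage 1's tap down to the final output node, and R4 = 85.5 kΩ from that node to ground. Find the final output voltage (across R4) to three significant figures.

V_out ≈ 5.69 V

Stage 2 presents R3+R4 = 85850 Ω as a load on stage 1's tap.
Stage 1's lower leg becomes R2‖(R3+R4) = 1329 Ω, so V_mid = 19.9 × 1329/4629 = 5.714 V.
Stage 2 is itself unloaded: V_out = V_mid × R4/(R3+R4) = 5.714 × 85500/85850 = 5.69 V.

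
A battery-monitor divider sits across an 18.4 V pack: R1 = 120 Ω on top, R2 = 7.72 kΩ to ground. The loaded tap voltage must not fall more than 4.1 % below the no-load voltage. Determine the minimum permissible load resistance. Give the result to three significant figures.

R_L(min) ≈ 2.76 kΩ

Output resistance R_th = R1‖R2 = (120 × 7720)/7840 = 118.2 Ω.
The fractional drop is R_th/(R_th + R_L); requiring this ≤ 0.0410 gives R_L ≥ R_th(1/0.0410 − 1) = 118.2 × 23.39 = 2.76 kΩ.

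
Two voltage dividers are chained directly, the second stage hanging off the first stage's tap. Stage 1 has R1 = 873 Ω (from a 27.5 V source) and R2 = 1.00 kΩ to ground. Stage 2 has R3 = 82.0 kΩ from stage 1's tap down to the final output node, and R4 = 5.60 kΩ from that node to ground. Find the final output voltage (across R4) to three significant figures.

V_out ≈ 0.934 V

Stage 2 presents R3+R4 = 87600 Ω as a load on stage 1's tap.
Stage 1's lower leg becomes R2‖(R3+R4) = 988.7 Ω, so V_mid = 27.5 × 988.7/1862 = 14.60 V.
Stage 2 is itself unloaded: V_out = V_mid × R4/(R3+R4) = 14.60 × 5600/87600 = 0.934 V.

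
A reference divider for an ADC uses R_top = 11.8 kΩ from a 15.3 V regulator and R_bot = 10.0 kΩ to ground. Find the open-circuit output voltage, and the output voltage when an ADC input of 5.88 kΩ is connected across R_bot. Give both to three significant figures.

Unloaded: 7.02 V; loaded: 3.65 V

Open-circuit: V = 15.3 × 10.0/(11.8 + 10.0) = 7.02 V.
With the load, R_bot becomes R_bot‖R_L = 3.703 kΩ, so V = 15.3 × 3.703/15.50 = 3.65 V.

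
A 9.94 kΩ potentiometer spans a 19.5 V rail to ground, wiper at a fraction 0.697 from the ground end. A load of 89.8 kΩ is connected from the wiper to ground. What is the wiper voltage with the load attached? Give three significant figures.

The wiper splits the pot into (1−α)R = 3.012 kΩ above and αR = 6.928 kΩ below.
Lower section ‖ load = 6.432 kΩ.
V_wiper = 19.5 × 6.432/(3.012 + 6.432) = 13.3 V.

V ≈ 13.3 V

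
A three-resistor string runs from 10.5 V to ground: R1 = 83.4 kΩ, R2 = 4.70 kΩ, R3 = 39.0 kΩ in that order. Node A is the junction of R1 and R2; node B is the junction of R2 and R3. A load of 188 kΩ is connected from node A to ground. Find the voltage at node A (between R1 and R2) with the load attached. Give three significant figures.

V ≈ 3.13 V

Below node A the series string R2+R3 = 43.70 kΩ sits in parallel with the 188 kΩ load: 35.46 kΩ.
V_A = 10.5 × 35.46/(83.4 + 35.46) = 3.13 V.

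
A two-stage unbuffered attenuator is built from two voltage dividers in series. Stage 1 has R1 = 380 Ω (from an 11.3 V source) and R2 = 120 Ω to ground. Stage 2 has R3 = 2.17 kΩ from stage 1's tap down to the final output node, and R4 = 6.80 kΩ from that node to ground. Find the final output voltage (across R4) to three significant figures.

Stage 2 presents R3+R4 = 8970 Ω as a load on stage 1's tap.
Stage 1's lower leg becomes R2‖(R3+R4) = 118.4 Ω, so V_mid = 11.3 × 118.4/498.4 = 2.685 V.
Stage 2 is itself unloaded: V_out = V_mid × R4/(R3+R4) = 2.685 × 6800/8970 = 2.04 V.

V_out ≈ 2.04 V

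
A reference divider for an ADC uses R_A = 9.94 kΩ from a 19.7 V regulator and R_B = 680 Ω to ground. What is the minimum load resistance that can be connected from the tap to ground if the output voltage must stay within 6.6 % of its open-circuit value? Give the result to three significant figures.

R_L(min) ≈ 9.01 kΩ

Output resistance R_th = R_A‖R_B = (9940 × 680)/10620 = 636.5 Ω.
The fractional drop is R_th/(R_th + R_L); requiring this ≤ 0.0660 gives R_L ≥ R_th(1/0.0660 − 1) = 636.5 × 14.15 = 9.01 kΩ.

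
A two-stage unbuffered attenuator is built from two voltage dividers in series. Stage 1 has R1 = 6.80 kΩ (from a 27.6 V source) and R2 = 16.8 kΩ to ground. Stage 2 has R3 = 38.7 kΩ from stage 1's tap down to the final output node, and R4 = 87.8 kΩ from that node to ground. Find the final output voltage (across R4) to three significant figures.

V_out ≈ 13.1 V

Stage 2 presents R3+R4 = 126.5 kΩ as a load on stage 1's tap.
Stage 1's lower leg becomes R2‖(R3+R4) = 14.83 kΩ, so V_mid = 27.6 × 14.83/21.63 = 18.92 V.
Stage 2 is itself unloaded: V_out = V_mid × R4/(R3+R4) = 18.92 × 87.8/126.5 = 13.1 V.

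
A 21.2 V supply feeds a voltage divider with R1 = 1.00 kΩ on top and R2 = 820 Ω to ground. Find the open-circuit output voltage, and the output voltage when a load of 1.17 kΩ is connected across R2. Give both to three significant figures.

Unloaded: 9.55 V; loaded: 6.90 V

Open-circuit: V = 21.2 × 820/(1000 + 820) = 9.55 V.
With the load, R2 becomes R2‖R_L = 482.1 Ω, so V = 21.2 × 482.1/1482 = 6.90 V.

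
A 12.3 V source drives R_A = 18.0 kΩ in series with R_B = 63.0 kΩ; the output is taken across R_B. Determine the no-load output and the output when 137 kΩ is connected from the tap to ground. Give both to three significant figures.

Unloaded: 9.57 V; loaded: 8.68 V

Open-circuit: V = 12.3 × 63.0/(18.0 + 63.0) = 9.57 V.
With the load, R_B becomes R_B‖R_L = 43.16 kΩ, so V = 12.3 × 43.16/61.16 = 8.68 V.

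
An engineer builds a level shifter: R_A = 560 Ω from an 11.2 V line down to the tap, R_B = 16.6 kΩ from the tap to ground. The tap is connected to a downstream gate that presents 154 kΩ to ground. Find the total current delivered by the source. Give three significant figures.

I ≈ 0.721 mA

R_B‖R_L = 14980 Ω, so the source sees R_A + R_B‖R_L = 15540 Ω.
I = 11.2 V / 15540 Ω = 0.721 mA.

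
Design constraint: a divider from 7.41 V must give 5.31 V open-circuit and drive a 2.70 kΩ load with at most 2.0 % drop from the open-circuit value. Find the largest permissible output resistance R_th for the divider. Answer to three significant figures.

R_th ≤ 55.1 Ω

Loading drop = R_th/(R_th + R_L) ≤ 0.0200, so R_th ≤ R_L · ε/(1−ε) = 2.70 kΩ × 0.0200/0.9800 = 55.1 Ω.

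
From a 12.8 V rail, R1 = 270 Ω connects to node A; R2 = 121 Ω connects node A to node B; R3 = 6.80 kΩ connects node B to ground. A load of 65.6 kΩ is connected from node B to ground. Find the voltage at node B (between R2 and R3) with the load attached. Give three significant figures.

At node B, R3 is in parallel with the load: R3‖R_L = 6161 Ω.
Below node A the resistance is R2 + (R3‖R_L) = 6282 Ω, so V_A = 12.8 × 6282/6552 = 12.27 V.
Then V_B = V_A × (R3‖R_L)/(R2 + R3‖R_L) = 12.27 × 6161/6282 = 12.0 V.

V ≈ 12.0 V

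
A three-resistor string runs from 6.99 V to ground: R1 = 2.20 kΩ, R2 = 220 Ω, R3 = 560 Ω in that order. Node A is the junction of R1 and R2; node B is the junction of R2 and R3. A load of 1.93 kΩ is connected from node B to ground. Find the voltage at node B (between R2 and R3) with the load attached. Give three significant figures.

At node B, R3 is in parallel with the load: R3‖R_L = 434.1 Ω.
Below node A the resistance is R2 + (R3‖R_L) = 654.1 Ω, so V_A = 6.99 × 654.1/2854 = 1.602 V.
Then V_B = V_A × (R3‖R_L)/(R2 + R3‖R_L) = 1.602 × 434.1/654.1 = 1.06 V.

V ≈ 1.06 V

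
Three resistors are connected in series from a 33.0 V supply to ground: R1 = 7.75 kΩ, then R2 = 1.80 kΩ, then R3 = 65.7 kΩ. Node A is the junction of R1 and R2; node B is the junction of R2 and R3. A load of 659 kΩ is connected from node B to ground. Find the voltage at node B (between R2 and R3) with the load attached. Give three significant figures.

At node B, R3 is in parallel with the load: R3‖R_L = 59.74 kΩ.
Below node A the resistance is R2 + (R3‖R_L) = 61.54 kΩ, so V_A = 33.0 × 61.54/69.29 = 29.31 V.
Then V_B = V_A × (R3‖R_L)/(R2 + R3‖R_L) = 29.31 × 59.74/61.54 = 28.5 V.

V ≈ 28.5 V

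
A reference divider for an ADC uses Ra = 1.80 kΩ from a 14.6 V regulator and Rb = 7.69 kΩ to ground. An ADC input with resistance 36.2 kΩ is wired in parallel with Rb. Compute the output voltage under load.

The load sits in parallel with Rb: Rb‖R_L = (7.69 × 36.2) / (7.69 + 36.2) = 6.343 kΩ.
V_out = 14.6 × 6.343 / (1.80 + 6.343) = 14.6 × 6.343/8.143 = 11.4 V.
(Unloaded it would have been 11.8 V.)

V_out ≈ 11.4 V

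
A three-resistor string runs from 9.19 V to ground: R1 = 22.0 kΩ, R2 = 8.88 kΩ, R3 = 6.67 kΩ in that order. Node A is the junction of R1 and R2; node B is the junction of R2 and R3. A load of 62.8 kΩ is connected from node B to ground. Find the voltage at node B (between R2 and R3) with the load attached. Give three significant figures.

V ≈ 1.50 V

At node B, R3 is in parallel with the load: R3‖R_L = 6.030 kΩ.
Below node A the resistance is R2 + (R3‖R_L) = 14.91 kΩ, so V_A = 9.19 × 14.91/36.91 = 3.712 V.
Then V_B = V_A × (R3‖R_L)/(R2 + R3‖R_L) = 3.712 × 6.030/14.91 = 1.50 V.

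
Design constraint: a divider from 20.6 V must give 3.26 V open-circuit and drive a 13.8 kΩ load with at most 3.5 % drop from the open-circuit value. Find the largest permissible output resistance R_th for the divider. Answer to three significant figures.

R_th ≤ 501 Ω

Loading drop = R_th/(R_th + R_L) ≤ 0.0350, so R_th ≤ R_L · ε/(1−ε) = 13.8 kΩ × 0.0350/0.9650 = 501 Ω.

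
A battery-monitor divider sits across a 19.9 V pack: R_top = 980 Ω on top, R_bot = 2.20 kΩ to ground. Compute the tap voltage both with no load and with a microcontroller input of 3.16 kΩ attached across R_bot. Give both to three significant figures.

Open-circuit: V = 19.9 × 2200/(980 + 2200) = 13.8 V.
With the load, R_bot becomes R_bot‖R_L = 1297 Ω, so V = 19.9 × 1297/2277 = 11.3 V.

Unloaded: 13.8 V; loaded: 11.3 V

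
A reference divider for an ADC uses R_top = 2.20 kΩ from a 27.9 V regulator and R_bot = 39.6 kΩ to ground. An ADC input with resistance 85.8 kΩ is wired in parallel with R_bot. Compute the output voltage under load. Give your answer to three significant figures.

V_out ≈ 25.8 V

The load sits in parallel with R_bot: R_bot‖R_L = (39.6 × 85.8) / (39.6 + 85.8) = 27.09 kΩ.
V_out = 27.9 × 27.09 / (2.20 + 27.09) = 27.9 × 27.09/29.29 = 25.8 V.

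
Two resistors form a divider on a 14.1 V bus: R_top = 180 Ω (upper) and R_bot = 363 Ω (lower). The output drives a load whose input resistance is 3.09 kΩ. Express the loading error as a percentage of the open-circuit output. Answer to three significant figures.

3.75 %

The divider's output (Thévenin) resistance is R_top‖R_bot = 120.3 Ω.
Fractional drop under load = R_th/(R_th + R_L) = 120.3 / (120.3 + 3090) = 0.03748.
So the output falls by 3.75 %.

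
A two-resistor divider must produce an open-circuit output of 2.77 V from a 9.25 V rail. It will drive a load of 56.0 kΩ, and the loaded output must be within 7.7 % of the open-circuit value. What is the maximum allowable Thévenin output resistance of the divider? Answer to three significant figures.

R_th ≤ 4.67 kΩ

Loading drop = R_th/(R_th + R_L) ≤ 0.0770, so R_th ≤ R_L · ε/(1−ε) = 56.0 kΩ × 0.0770/0.9230 = 4.67 kΩ.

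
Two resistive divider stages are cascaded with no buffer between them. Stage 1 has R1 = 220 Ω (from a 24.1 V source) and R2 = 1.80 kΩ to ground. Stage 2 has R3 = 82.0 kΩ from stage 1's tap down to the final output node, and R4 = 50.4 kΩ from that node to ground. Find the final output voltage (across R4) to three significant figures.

V_out ≈ 8.16 V

Stage 2 presents R3+R4 = 132400 Ω as a load on stage 1's tap.
Stage 1's lower leg becomes R2‖(R3+R4) = 1776 Ω, so V_mid = 24.1 × 1776/1996 = 21.44 V.
Stage 2 is itself unloaded: V_out = V_mid × R4/(R3+R4) = 21.44 × 50400/132400 = 8.16 V.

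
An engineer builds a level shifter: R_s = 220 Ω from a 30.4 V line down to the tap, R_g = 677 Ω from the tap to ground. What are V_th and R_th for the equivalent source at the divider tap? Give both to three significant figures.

V_th is the open-circuit tap voltage: 30.4 × 677/(220 + 677) = 22.9 V.
With the supply zeroed, R_s and R_g appear in parallel from the tap: R_th = R_s‖R_g = (220 × 677)/897.0 = 166 Ω.

V_th = 22.9 V, R_th = 166 Ω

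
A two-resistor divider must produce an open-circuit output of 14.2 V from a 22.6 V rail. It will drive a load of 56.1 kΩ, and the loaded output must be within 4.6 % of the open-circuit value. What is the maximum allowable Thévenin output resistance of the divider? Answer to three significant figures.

Loading drop = R_th/(R_th + R_L) ≤ 0.0460, so R_th ≤ R_L · ε/(1−ε) = 56.1 kΩ × 0.0460/0.9540 = 2.71 kΩ.
(Any R1, R2 with R2/(R1+R2) = 0.628 and R1‖R2 ≤ 2.71 kΩ will meet the spec.)

R_th ≤ 2.71 kΩ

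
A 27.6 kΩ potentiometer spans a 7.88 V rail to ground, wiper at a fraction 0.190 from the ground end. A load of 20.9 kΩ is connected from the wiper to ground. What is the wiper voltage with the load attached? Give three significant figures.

The wiper splits the pot into (1−α)R = 22.36 kΩ above and αR = 5.244 kΩ below.
Lower section ‖ load = 4.192 kΩ.
V_wiper = 7.88 × 4.192/(22.36 + 4.192) = 1.24 V.

V ≈ 1.24 V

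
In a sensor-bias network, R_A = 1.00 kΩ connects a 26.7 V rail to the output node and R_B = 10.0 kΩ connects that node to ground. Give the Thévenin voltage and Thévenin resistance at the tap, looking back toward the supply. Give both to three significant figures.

V_th is the open-circuit tap voltage: 26.7 × 10.0/(1.00 + 10.0) = 24.3 V.
With the supply zeroed, R_A and R_B appear in parallel from the tap: R_th = R_A‖R_B = (1.00 × 10.0)/11.00 = 909 Ω.

V_th = 24.3 V, R_th = 909 Ω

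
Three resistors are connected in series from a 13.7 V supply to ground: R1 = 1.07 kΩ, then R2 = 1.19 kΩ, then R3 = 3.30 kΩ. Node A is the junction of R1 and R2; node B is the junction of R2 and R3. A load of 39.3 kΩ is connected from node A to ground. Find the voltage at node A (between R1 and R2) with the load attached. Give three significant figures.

V ≈ 10.8 V

Below node A the series string R2+R3 = 4.490 kΩ sits in parallel with the 39.3 kΩ load: 4.030 kΩ.
V_A = 13.7 × 4.030/(1.07 + 4.030) = 10.8 V.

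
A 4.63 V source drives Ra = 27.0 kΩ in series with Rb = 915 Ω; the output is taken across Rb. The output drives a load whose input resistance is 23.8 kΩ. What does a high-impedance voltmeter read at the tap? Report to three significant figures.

The load sits in parallel with Rb: Rb‖R_L = (915 × 23800) / (915 + 23800) = 881.1 Ω.
V_out = 4.63 × 881.1 / (27000 + 881.1) = 4.63 × 881.1/27880 = 0.146 V.

V_out ≈ 0.146 V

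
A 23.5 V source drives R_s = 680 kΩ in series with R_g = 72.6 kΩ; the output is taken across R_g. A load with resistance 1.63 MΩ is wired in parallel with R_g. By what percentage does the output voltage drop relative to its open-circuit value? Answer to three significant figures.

The divider's output (Thévenin) resistance is R_s‖R_g = 65.60 kΩ.
Fractional drop under load = R_th/(R_th + R_L) = 65.60 / (65.60 + 1630) = 0.03869.
So the output falls by 3.87 %.

3.87 %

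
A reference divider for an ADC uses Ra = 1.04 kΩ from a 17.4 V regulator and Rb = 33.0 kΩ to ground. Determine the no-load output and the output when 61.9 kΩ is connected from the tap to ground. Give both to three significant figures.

Unloaded: 16.9 V; loaded: 16.6 V

Open-circuit: V = 17.4 × 33.0/(1.04 + 33.0) = 16.9 V.
With the load, Rb becomes Rb‖R_L = 21.52 kΩ, so V = 17.4 × 21.52/22.56 = 16.6 V.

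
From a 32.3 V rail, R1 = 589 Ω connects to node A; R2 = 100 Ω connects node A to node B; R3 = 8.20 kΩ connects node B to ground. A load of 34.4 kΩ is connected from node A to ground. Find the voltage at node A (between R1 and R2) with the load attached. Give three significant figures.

Below node A the series string R2+R3 = 8300 Ω sits in parallel with the 34400 Ω load: 6687 Ω.
V_A = 32.3 × 6687/(589 + 6687) = 29.7 V.

V ≈ 29.7 V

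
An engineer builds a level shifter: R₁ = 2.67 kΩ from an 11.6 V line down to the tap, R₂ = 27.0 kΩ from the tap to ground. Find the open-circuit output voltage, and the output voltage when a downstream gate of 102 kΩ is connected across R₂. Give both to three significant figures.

Open-circuit: V = 11.6 × 27.0/(2.67 + 27.0) = 10.6 V.
With the load, R₂ becomes R₂‖R_L = 21.35 kΩ, so V = 11.6 × 21.35/24.02 = 10.3 V.

Unloaded: 10.6 V; loaded: 10.3 V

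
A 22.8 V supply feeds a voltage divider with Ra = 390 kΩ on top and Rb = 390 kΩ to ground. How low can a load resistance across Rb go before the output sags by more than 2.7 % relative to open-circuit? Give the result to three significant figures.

R_L(min) ≈ 7.03 MΩ

Output resistance R_th = Ra‖Rb = (390 × 390)/780.0 = 195.0 kΩ.
The fractional drop is R_th/(R_th + R_L); requiring this ≤ 0.0270 gives R_L ≥ R_th(1/0.0270 − 1) = 195.0 × 36.04 = 7.03 MΩ.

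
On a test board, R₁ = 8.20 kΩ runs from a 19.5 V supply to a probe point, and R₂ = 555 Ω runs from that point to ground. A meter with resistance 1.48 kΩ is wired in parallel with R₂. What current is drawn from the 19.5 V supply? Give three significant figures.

I ≈ 2.27 mA

R₂‖R_L = 403.6 Ω, so the source sees R₁ + R₂‖R_L = 8604 Ω.
I = 19.5 V / 8604 Ω = 2.27 mA.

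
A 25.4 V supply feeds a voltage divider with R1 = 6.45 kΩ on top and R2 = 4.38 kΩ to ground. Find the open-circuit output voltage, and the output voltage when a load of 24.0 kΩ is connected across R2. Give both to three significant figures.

Open-circuit: V = 25.4 × 4.38/(6.45 + 4.38) = 10.3 V.
With the load, R2 becomes R2‖R_L = 3.704 kΩ, so V = 25.4 × 3.704/10.15 = 9.27 V.

Unloaded: 10.3 V; loaded: 9.27 V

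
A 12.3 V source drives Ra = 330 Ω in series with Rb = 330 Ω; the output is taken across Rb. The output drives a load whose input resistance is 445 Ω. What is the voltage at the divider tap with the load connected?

The load sits in parallel with Rb: Rb‖R_L = (330 × 445) / (330 + 445) = 189.5 Ω.
V_out = 12.3 × 189.5 / (330 + 189.5) = 12.3 × 189.5/519.5 = 4.49 V.

V_out ≈ 4.49 V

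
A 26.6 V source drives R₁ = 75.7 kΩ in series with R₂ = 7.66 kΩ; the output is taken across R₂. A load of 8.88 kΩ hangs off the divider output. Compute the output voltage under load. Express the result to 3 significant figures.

The load sits in parallel with R₂: R₂‖R_L = (7.66 × 8.88) / (7.66 + 8.88) = 4.113 kΩ.
V_out = 26.6 × 4.113 / (75.7 + 4.113) = 26.6 × 4.113/79.81 = 1.37 V.

V_out ≈ 1.37 V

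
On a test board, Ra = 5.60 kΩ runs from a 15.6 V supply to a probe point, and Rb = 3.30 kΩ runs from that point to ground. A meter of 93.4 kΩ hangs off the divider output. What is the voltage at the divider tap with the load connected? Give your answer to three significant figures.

V_out ≈ 5.66 V

The load sits in parallel with Rb: Rb‖R_L = (3.30 × 93.4) / (3.30 + 93.4) = 3.187 kΩ.
V_out = 15.6 × 3.187 / (5.60 + 3.187) = 15.6 × 3.187/8.787 = 5.66 V.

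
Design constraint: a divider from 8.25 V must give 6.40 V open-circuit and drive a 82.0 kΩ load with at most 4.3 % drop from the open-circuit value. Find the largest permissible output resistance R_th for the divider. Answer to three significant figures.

R_th ≤ 3.68 kΩ

Loading drop = R_th/(R_th + R_L) ≤ 0.0430, so R_th ≤ R_L · ε/(1−ε) = 82.0 kΩ × 0.0430/0.9570 = 3.68 kΩ.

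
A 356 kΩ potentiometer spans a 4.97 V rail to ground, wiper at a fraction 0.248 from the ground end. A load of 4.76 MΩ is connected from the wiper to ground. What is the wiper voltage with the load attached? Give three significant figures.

The wiper splits the pot into (1−α)R = 267.7 kΩ above and αR = 88.29 kΩ below.
Lower section ‖ load = 86.68 kΩ.
V_wiper = 4.97 × 86.68/(267.7 + 86.68) = 1.22 V.

V ≈ 1.22 V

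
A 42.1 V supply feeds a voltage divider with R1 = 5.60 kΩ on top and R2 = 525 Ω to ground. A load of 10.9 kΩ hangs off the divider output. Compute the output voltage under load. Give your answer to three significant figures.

V_out ≈ 3.46 V

The load sits in parallel with R2: R2‖R_L = (525 × 10900) / (525 + 10900) = 500.9 Ω.
V_out = 42.1 × 500.9 / (5600 + 500.9) = 42.1 × 500.9/6101 = 3.46 V.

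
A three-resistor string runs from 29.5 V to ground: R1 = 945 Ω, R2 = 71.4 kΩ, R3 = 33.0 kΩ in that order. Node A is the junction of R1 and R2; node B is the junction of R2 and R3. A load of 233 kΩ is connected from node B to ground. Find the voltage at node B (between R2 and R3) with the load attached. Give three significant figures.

V ≈ 8.42 V

At node B, R3 is in parallel with the load: R3‖R_L = 28910 Ω.
Below node A the resistance is R2 + (R3‖R_L) = 100300 Ω, so V_A = 29.5 × 100300/101300 = 29.22 V.
Then V_B = V_A × (R3‖R_L)/(R2 + R3‖R_L) = 29.22 × 28910/100300 = 8.42 V.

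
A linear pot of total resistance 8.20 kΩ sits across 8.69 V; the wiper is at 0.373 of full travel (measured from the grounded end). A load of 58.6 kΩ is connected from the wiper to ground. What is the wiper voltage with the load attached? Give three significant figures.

V ≈ 3.14 V

The wiper splits the pot into (1−α)R = 5.141 kΩ above and αR = 3.059 kΩ below.
Lower section ‖ load = 2.907 kΩ.
V_wiper = 8.69 × 2.907/(5.141 + 2.907) = 3.14 V.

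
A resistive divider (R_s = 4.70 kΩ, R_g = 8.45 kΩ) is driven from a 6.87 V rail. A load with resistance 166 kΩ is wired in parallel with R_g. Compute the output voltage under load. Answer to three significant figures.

The load sits in parallel with R_g: R_g‖R_L = (8.45 × 166) / (8.45 + 166) = 8.041 kΩ.
V_out = 6.87 × 8.041 / (4.70 + 8.041) = 6.87 × 8.041/12.74 = 4.34 V.
(Unloaded it would have been 4.41 V.)

V_out ≈ 4.34 V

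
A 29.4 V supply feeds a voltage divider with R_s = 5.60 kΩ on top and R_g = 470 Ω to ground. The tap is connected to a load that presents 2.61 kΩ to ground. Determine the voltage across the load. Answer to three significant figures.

The load sits in parallel with R_g: R_g‖R_L = (470 × 2610) / (470 + 2610) = 398.3 Ω.
V_out = 29.4 × 398.3 / (5600 + 398.3) = 29.4 × 398.3/5998 = 1.95 V.

V_out ≈ 1.95 V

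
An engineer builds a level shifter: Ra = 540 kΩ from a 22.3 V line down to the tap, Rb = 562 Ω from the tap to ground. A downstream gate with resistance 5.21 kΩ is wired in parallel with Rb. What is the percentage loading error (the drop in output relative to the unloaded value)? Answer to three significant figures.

The divider's output (Thévenin) resistance is Ra‖Rb = 561.4 Ω.
Fractional drop under load = R_th/(R_th + R_L) = 561.4 / (561.4 + 5210) = 0.09728.
So the output falls by 9.73 %.

9.73 %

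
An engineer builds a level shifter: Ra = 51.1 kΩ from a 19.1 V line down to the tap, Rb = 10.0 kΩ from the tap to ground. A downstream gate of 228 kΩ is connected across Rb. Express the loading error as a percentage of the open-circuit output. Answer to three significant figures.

3.54 %

The divider's output (Thévenin) resistance is Ra‖Rb = 8.363 kΩ.
Fractional drop under load = R_th/(R_th + R_L) = 8.363 / (8.363 + 228) = 0.03538.
So the output falls by 3.54 %.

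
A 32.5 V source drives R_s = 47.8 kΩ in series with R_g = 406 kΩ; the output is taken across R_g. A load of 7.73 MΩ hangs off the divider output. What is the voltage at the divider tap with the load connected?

The load sits in parallel with R_g: R_g‖R_L = (406 × 7730) / (406 + 7730) = 385.7 kΩ.
V_out = 32.5 × 385.7 / (47.8 + 385.7) = 32.5 × 385.7/433.5 = 28.9 V.

V_out ≈ 28.9 V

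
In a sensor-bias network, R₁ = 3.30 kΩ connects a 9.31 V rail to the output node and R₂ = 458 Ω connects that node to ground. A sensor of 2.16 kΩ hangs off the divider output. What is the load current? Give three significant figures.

I_L ≈ 0.443 mA

R₂‖R_L = 377.9 Ω; V_out = 9.31 × 377.9/3678 = 0.9565 V.
I_L = V_out / R_L = 0.9565 / 2.16 kΩ = 0.443 mA.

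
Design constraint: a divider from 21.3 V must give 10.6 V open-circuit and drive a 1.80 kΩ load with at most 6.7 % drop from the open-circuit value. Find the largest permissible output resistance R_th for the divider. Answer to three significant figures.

R_th ≤ 129 Ω

Loading drop = R_th/(R_th + R_L) ≤ 0.0670, so R_th ≤ R_L · ε/(1−ε) = 1.80 kΩ × 0.0670/0.9330 = 129 Ω.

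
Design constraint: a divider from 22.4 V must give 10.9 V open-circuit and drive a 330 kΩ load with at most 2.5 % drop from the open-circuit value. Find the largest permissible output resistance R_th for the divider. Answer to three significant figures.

Loading drop = R_th/(R_th + R_L) ≤ 0.0250, so R_th ≤ R_L · ε/(1−ε) = 330 kΩ × 0.0250/0.9750 = 8.46 kΩ.

R_th ≤ 8.46 kΩ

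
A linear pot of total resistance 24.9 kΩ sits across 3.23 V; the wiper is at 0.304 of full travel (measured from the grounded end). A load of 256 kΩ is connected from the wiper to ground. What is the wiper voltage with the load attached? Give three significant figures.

The wiper splits the pot into (1−α)R = 17.33 kΩ above and αR = 7.570 kΩ below.
Lower section ‖ load = 7.352 kΩ.
V_wiper = 3.23 × 7.352/(17.33 + 7.352) = 0.962 V.

V ≈ 0.962 V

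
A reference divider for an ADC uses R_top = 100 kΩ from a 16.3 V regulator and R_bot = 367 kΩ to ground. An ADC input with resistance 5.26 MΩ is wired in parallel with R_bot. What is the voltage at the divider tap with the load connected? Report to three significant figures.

The load sits in parallel with R_bot: R_bot‖R_L = (367 × 5260) / (367 + 5260) = 343.1 kΩ.
V_out = 16.3 × 343.1 / (100 + 343.1) = 16.3 × 343.1/443.1 = 12.6 V.

V_out ≈ 12.6 V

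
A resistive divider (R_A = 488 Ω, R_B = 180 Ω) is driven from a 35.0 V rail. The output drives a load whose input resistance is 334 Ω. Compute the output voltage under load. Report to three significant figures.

The load sits in parallel with R_B: R_B‖R_L = (180 × 334) / (180 + 334) = 117.0 Ω.
V_out = 35.0 × 117.0 / (488 + 117.0) = 35.0 × 117.0/605.0 = 6.77 V.

V_out ≈ 6.77 V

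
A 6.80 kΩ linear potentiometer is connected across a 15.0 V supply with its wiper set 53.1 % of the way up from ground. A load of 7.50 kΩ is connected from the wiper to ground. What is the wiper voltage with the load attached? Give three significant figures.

V ≈ 6.50 V

The wiper splits the pot into (1−α)R = 3.189 kΩ above and αR = 3.611 kΩ below.
Lower section ‖ load = 2.437 kΩ.
V_wiper = 15.0 × 2.437/(3.189 + 2.437) = 6.50 V.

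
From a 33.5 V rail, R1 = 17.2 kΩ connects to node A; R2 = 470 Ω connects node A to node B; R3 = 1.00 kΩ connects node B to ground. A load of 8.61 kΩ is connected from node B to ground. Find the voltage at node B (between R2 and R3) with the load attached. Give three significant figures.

V ≈ 1.62 V

At node B, R3 is in parallel with the load: R3‖R_L = 895.9 Ω.
Below node A the resistance is R2 + (R3‖R_L) = 1366 Ω, so V_A = 33.5 × 1366/18570 = 2.465 V.
Then V_B = V_A × (R3‖R_L)/(R2 + R3‖R_L) = 2.465 × 895.9/1366 = 1.62 V.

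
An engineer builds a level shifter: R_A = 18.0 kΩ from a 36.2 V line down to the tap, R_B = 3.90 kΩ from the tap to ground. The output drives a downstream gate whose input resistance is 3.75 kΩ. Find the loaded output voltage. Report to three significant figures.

The load sits in parallel with R_B: R_B‖R_L = (3.90 × 3.75) / (3.90 + 3.75) = 1.912 kΩ.
V_out = 36.2 × 1.912 / (18.0 + 1.912) = 36.2 × 1.912/19.91 = 3.48 V.
(Unloaded it would have been 6.45 V.)

V_out ≈ 3.48 V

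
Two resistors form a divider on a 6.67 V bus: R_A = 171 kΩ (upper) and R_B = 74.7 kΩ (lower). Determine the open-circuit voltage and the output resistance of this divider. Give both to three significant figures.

V_th = 2.03 V, R_th = 52.0 kΩ

V_th is the open-circuit tap voltage: 6.67 × 74.7/(171 + 74.7) = 2.03 V.
With the supply zeroed, R_A and R_B appear in parallel from the tap: R_th = R_A‖R_B = (171 × 74.7)/245.7 = 52.0 kΩ.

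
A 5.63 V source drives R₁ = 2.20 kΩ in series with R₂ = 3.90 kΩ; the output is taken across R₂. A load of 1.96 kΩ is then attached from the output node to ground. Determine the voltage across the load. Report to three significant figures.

The load sits in parallel with R₂: R₂‖R_L = (3.90 × 1.96) / (3.90 + 1.96) = 1.304 kΩ.
V_out = 5.63 × 1.304 / (2.20 + 1.304) = 5.63 × 1.304/3.504 = 2.10 V.

V_out ≈ 2.10 V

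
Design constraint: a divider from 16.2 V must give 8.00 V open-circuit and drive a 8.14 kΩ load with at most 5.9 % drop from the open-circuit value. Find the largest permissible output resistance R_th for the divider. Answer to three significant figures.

Loading drop = R_th/(R_th + R_L) ≤ 0.0590, so R_th ≤ R_L · ε/(1−ε) = 8.14 kΩ × 0.0590/0.9410 = 510 Ω.
(Any R1, R2 with R2/(R1+R2) = 0.494 and R1‖R2 ≤ 510 Ω will meet the spec.)

R_th ≤ 510 Ω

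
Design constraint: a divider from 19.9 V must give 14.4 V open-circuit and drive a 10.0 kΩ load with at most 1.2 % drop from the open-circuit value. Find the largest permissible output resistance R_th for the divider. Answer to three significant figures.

R_th ≤ 121 Ω

Loading drop = R_th/(R_th + R_L) ≤ 0.0120, so R_th ≤ R_L · ε/(1−ε) = 10.0 kΩ × 0.0120/0.9880 = 121 Ω.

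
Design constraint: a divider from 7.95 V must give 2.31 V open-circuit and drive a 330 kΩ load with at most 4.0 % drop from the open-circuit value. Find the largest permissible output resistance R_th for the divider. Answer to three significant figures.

Loading drop = R_th/(R_th + R_L) ≤ 0.0400, so R_th ≤ R_L · ε/(1−ε) = 330 kΩ × 0.0400/0.9600 = 13.8 kΩ.

R_th ≤ 13.8 kΩ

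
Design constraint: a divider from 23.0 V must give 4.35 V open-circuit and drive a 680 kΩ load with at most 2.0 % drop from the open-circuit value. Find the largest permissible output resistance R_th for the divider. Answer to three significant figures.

R_th ≤ 13.9 kΩ

Loading drop = R_th/(R_th + R_L) ≤ 0.0200, so R_th ≤ R_L · ε/(1−ε) = 680 kΩ × 0.0200/0.9800 = 13.9 kΩ.
(Any R1, R2 with R2/(R1+R2) = 0.189 and R1‖R2 ≤ 13.9 kΩ will meet the spec.)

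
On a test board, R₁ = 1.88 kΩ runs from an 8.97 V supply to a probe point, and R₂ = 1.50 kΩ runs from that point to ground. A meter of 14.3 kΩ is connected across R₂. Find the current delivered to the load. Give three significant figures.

I_L ≈ 0.263 mA

R₂‖R_L = 1.358 kΩ; V_out = 8.97 × 1.358/3.238 = 3.761 V.
I_L = V_out / R_L = 3.761 / 14.3 kΩ = 0.263 mA.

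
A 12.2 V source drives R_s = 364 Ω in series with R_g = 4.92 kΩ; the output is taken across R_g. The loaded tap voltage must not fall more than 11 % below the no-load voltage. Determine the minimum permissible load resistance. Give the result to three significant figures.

R_L(min) ≈ 2.74 kΩ

Output resistance R_th = R_s‖R_g = (364 × 4920)/5284 = 338.9 Ω.
The fractional drop is R_th/(R_th + R_L); requiring this ≤ 0.110 gives R_L ≥ R_th(1/0.110 − 1) = 338.9 × 8.091 = 2.74 kΩ.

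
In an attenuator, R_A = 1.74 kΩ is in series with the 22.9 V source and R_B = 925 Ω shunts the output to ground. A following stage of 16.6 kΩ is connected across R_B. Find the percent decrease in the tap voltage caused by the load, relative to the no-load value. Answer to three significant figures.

The divider's output (Thévenin) resistance is R_A‖R_B = 603.9 Ω.
Fractional drop under load = R_th/(R_th + R_L) = 603.9 / (603.9 + 16600) = 0.03510.
So the output falls by 3.51 %.

3.51 %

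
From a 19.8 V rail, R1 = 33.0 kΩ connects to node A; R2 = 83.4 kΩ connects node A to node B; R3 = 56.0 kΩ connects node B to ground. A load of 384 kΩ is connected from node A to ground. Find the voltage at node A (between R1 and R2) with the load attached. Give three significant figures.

V ≈ 15.0 V

Below node A the series string R2+R3 = 139.4 kΩ sits in parallel with the 384 kΩ load: 102.3 kΩ.
V_A = 19.8 × 102.3/(33.0 + 102.3) = 15.0 V.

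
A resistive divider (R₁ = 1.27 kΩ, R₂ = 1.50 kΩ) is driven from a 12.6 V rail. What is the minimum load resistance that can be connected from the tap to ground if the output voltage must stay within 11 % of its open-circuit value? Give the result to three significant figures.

Output resistance R_th = R₁‖R₂ = (1270 × 1500)/2770 = 687.7 Ω.
The fractional drop is R_th/(R_th + R_L); requiring this ≤ 0.110 gives R_L ≥ R_th(1/0.110 − 1) = 687.7 × 8.091 = 5.56 kΩ.

R_L(min) ≈ 5.56 kΩ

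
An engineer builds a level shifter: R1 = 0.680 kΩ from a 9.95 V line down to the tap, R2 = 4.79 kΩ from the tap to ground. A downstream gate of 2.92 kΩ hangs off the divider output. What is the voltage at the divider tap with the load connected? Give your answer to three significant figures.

The load sits in parallel with R2: R2‖R_L = (4790 × 2920) / (4790 + 2920) = 1814 Ω.
V_out = 9.95 × 1814 / (680 + 1814) = 9.95 × 1814/2494 = 7.24 V.

V_out ≈ 7.24 V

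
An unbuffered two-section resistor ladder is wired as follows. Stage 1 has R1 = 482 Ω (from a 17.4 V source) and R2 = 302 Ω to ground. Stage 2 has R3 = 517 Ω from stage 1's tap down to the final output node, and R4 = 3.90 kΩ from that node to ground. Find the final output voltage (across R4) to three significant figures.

Stage 2 presents R3+R4 = 4417 Ω as a load on stage 1's tap.
Stage 1's lower leg becomes R2‖(R3+R4) = 282.7 Ω, so V_mid = 17.4 × 282.7/764.7 = 6.432 V.
Stage 2 is itself unloaded: V_out = V_mid × R4/(R3+R4) = 6.432 × 3900/4417 = 5.68 V.

V_out ≈ 5.68 V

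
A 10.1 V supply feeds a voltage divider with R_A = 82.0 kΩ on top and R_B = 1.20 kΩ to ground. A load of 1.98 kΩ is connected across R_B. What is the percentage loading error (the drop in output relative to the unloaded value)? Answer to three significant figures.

37.4 %

The divider's output (Thévenin) resistance is R_A‖R_B = 1.183 kΩ.
Fractional drop under load = R_th/(R_th + R_L) = 1.183 / (1.183 + 1.98) = 0.3740.
So the output falls by 37.4 %.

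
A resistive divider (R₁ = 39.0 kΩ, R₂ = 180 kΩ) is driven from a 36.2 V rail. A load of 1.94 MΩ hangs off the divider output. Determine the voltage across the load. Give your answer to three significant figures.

The load sits in parallel with R₂: R₂‖R_L = (180 × 1940) / (180 + 1940) = 164.7 kΩ.
V_out = 36.2 × 164.7 / (39.0 + 164.7) = 36.2 × 164.7/203.7 = 29.3 V.

V_out ≈ 29.3 V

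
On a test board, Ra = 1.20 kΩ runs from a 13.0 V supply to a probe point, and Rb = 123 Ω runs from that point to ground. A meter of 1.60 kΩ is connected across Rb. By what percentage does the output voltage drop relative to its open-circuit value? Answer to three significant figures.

The divider's output (Thévenin) resistance is Ra‖Rb = 111.6 Ω.
Fractional drop under load = R_th/(R_th + R_L) = 111.6 / (111.6 + 1600) = 0.06518.
So the output falls by 6.52 %.

6.52 %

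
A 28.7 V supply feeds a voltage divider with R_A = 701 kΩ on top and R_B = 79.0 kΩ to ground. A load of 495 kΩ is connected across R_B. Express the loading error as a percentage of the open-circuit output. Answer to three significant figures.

Unloaded V = 28.7 × 79.0/780.0 = 2.9068 V.
Loaded: R_B‖R_L = 68.13 kΩ, giving V = 28.7 × 68.13/769.1 = 2.5422 V.
Drop = (2.9068 − 2.5422) / 2.9068 = 12.5 %.

12.5 %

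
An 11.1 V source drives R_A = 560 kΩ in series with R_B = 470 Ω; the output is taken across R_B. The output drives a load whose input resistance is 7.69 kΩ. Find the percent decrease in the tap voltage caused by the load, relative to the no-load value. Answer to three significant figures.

The divider's output (Thévenin) resistance is R_A‖R_B = 469.6 Ω.
Fractional drop under load = R_th/(R_th + R_L) = 469.6 / (469.6 + 7690) = 0.05755.
So the output falls by 5.76 %.

5.76 %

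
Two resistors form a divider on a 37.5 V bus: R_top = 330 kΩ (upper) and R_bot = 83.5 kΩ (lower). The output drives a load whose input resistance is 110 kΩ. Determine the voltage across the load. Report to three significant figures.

The load sits in parallel with R_bot: R_bot‖R_L = (83.5 × 110) / (83.5 + 110) = 47.47 kΩ.
V_out = 37.5 × 47.47 / (330 + 47.47) = 37.5 × 47.47/377.5 = 4.72 V.
(Unloaded it would have been 7.57 V.)

V_out ≈ 4.72 V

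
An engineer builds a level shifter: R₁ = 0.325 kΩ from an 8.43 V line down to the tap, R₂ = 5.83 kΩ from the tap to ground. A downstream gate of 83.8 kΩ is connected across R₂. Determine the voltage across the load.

V_out ≈ 7.96 V

The load sits in parallel with R₂: R₂‖R_L = (5830 × 83800) / (5830 + 83800) = 5451 Ω.
V_out = 8.43 × 5451 / (325 + 5451) = 8.43 × 5451/5776 = 7.96 V.
(Unloaded it would have been 7.98 V.)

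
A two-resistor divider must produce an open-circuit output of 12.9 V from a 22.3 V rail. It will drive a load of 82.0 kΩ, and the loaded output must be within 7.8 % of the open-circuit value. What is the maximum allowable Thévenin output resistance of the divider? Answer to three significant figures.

Loading drop = R_th/(R_th + R_L) ≤ 0.0780, so R_th ≤ R_L · ε/(1−ε) = 82.0 kΩ × 0.0780/0.9220 = 6.94 kΩ.

R_th ≤ 6.94 kΩ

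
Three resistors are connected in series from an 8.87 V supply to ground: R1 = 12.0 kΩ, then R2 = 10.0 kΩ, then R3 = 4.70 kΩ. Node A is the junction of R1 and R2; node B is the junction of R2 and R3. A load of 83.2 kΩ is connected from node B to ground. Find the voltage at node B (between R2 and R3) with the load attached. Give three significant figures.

V ≈ 1.49 V

At node B, R3 is in parallel with the load: R3‖R_L = 4.449 kΩ.
Below node A the resistance is R2 + (R3‖R_L) = 14.45 kΩ, so V_A = 8.87 × 14.45/26.45 = 4.846 V.
Then V_B = V_A × (R3‖R_L)/(R2 + R3‖R_L) = 4.846 × 4.449/14.45 = 1.49 V.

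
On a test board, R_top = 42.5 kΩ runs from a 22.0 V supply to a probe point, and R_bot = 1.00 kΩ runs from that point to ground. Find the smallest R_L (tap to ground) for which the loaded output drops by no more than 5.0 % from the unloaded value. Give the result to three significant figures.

R_L(min) ≈ 18.6 kΩ

Output resistance R_th = R_top‖R_bot = (42500 × 1000)/43500 = 977.0 Ω.
The fractional drop is R_th/(R_th + R_L); requiring this ≤ 0.0500 gives R_L ≥ R_th(1/0.0500 − 1) = 977.0 × 19.00 = 18.6 kΩ.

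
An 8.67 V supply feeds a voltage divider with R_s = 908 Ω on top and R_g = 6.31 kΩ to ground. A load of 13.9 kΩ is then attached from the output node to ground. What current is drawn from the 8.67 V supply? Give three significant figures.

R_g‖R_L = 4340 Ω, so the source sees R_s + R_g‖R_L = 5248 Ω.
I = 8.67 V / 5248 Ω = 1.65 mA.

I ≈ 1.65 mA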